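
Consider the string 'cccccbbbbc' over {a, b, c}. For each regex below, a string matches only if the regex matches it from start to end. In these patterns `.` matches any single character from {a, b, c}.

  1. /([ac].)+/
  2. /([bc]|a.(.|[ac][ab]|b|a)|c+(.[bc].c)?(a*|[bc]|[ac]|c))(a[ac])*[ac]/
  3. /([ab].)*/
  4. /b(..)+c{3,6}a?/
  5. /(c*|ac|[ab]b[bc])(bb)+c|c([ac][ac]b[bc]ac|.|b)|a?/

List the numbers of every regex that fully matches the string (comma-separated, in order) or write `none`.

1 → no match
2 → no match
3 → no match
4 → no match — must start with 'b'
5 → match

5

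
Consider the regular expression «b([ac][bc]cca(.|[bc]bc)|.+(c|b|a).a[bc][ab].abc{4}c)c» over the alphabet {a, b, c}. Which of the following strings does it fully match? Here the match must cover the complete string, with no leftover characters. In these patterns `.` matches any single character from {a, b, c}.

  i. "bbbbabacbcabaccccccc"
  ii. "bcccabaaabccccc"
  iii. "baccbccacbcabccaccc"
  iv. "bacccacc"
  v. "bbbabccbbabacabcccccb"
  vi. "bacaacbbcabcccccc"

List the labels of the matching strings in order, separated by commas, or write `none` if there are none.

i → no match
ii → no match
iii → no match
iv. "bacccacc" → match
v → no match — must end with "c"
vi → no match

iv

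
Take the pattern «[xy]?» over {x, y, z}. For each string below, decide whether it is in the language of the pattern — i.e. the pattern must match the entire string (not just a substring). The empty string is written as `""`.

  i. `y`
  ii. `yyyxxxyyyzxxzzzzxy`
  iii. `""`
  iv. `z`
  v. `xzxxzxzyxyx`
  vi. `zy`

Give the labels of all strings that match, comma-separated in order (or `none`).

i → match
ii → no match
iii → match
iv → no match
v → no match
vi → no match

i, iii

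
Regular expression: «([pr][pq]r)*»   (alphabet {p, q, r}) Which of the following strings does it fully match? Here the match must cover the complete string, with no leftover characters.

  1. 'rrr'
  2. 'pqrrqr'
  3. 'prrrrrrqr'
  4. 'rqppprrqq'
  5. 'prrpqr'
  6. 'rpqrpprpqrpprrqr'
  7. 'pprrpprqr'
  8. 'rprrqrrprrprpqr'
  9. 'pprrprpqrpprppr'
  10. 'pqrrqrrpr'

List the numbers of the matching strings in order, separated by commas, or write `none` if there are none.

1 → no match
2 → match
3 → no match
4 → no match
5 → no match
6 → no match
7 → no match
8 → match
9 → match
10 → match

2, 8, 9, 10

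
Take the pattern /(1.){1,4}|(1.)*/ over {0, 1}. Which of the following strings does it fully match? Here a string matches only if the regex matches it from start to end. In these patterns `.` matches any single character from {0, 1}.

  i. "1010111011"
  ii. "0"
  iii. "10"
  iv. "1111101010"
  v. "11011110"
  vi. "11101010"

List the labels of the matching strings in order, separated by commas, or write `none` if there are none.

i, iii, iv, vi

i → match
ii → no match
iii → match
iv → match
v → no match
vi → match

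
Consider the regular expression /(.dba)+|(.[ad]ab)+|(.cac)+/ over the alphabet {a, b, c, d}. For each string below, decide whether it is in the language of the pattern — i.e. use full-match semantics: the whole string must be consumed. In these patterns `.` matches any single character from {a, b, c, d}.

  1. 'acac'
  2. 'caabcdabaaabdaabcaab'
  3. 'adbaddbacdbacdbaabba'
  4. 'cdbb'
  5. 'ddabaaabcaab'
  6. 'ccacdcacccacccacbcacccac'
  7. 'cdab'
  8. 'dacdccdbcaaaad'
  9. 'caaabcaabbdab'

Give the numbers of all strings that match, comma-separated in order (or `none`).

1. 'acac' → match
2 → match
3 → no match
4. 'cdbb' → no match
5. 'ddabaaabcaab' → match
6 → match
7. 'cdab' → match
8 → no match
9 → no match

1, 2, 5, 6, 7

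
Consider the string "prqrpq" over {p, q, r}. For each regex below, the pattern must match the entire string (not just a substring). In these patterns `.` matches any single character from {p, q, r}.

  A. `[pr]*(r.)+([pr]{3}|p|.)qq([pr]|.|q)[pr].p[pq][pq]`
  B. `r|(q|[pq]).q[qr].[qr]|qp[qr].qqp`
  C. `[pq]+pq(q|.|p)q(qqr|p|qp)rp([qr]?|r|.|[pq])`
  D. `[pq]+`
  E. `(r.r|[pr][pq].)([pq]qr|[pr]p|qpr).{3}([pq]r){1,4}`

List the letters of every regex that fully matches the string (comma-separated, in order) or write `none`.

A → no match
B → match
C → no match
D → no match
E → no match — must end with "r"

B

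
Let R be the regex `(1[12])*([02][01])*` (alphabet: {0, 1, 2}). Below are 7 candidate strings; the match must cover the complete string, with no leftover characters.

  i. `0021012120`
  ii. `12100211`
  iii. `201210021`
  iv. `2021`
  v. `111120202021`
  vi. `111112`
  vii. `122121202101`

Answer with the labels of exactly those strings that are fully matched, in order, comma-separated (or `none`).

i → match
ii → no match
iii → no match
iv → match
v → match
vi → match
vii → match

i, iv, v, vi, vii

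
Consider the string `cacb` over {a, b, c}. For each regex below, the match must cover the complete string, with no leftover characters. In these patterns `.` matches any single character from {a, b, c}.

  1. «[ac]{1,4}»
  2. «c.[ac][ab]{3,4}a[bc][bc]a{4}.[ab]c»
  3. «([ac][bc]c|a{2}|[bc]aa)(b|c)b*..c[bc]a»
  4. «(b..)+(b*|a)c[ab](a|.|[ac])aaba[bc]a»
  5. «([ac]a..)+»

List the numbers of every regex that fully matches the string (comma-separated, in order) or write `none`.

5

1 → no match
2 → no match — must end with `c`
3 → no match — must end with `a`
4 → no match — must start with `b`
5 → match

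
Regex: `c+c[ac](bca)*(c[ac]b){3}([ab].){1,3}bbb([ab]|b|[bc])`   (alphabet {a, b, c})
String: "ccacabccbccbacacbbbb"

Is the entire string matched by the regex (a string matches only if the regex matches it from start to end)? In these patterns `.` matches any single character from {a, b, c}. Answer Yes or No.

Yes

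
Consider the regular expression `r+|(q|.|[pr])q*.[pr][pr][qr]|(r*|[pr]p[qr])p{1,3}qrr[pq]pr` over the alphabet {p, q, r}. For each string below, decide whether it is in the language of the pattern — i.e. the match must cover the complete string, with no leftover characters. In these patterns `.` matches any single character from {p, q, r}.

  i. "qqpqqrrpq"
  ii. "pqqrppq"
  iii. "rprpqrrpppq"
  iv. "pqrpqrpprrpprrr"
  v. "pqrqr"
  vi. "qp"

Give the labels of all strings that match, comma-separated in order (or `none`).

i. "qqpqqrrpq" → no match
ii. "pqqrppq" → match
iii. "rprpqrrpppq" → no match
iv → no match
v. "pqrqr" → no match
vi. "qp" → no match

ii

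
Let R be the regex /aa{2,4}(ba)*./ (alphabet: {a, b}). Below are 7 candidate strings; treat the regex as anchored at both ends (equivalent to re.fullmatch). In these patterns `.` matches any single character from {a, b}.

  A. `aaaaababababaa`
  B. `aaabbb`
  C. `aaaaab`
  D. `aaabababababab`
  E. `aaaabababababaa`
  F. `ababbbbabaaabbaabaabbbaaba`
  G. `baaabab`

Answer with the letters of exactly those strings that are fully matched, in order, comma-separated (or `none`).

A → match
B. `aaabbb` → no match
C. `aaaaab` → match
D → match
E → match
F → no match — must start with `aa`
G. `baaabab` → no match — must start with `aa`

A, C, D, E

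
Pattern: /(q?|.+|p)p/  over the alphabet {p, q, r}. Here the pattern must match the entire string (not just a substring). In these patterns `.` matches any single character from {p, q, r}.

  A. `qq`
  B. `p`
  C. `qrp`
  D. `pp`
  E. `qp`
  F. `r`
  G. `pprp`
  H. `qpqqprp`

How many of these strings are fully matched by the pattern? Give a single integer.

6

A. `qq` → no match — must end with `p`
B. `p` → match
C. `qrp` → match
D. `pp` → match
E. `qp` → match
F. `r` → no match — must end with `p`
G. `pprp` → match
H. `qpqqprp` → match
Total matched: 6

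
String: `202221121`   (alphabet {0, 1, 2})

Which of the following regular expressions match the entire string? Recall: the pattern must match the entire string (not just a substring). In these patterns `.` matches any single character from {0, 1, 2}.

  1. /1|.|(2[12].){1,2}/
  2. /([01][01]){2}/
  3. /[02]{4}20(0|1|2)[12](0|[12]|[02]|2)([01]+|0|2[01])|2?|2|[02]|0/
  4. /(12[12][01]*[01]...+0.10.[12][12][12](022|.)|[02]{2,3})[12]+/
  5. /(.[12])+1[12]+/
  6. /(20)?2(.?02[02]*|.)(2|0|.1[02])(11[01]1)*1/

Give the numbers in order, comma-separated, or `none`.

4, 6

1 → no match
2 → no match
3 → no match
4 → match
5 → no match
6 → match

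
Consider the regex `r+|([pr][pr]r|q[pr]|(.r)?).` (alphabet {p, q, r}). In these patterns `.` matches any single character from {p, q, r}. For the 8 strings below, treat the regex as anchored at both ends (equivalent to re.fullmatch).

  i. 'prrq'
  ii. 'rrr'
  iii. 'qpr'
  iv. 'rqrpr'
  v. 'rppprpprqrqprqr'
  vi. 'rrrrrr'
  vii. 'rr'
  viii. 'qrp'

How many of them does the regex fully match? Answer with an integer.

i → match
ii → match
iii → match
iv → no match
v → no match
vi → match
vii → match
viii → match
Total matched: 6

6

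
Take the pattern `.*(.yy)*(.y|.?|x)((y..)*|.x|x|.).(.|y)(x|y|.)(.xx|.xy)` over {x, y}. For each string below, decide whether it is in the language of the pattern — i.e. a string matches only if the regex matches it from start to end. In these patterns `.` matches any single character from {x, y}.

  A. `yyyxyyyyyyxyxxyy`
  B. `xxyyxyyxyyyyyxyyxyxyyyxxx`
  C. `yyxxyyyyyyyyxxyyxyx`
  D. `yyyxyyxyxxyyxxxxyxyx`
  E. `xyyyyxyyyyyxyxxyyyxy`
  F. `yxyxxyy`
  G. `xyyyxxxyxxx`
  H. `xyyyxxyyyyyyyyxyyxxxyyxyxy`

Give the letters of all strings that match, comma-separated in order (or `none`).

A → no match
B → match
C → no match
D → no match
E → match
F. `yxyxxyy` → no match
G. `xyyyxxxyxxx` → match
H → match

B, E, G, H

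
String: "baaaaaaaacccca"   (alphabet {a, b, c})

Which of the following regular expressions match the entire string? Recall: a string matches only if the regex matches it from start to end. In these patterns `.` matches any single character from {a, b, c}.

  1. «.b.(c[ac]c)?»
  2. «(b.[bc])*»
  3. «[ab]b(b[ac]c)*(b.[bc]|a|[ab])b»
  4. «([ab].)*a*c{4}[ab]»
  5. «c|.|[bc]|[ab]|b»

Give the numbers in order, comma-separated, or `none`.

1 → no match
2 → no match
3 → no match — must end with "b"
4 → match
5 → no match

4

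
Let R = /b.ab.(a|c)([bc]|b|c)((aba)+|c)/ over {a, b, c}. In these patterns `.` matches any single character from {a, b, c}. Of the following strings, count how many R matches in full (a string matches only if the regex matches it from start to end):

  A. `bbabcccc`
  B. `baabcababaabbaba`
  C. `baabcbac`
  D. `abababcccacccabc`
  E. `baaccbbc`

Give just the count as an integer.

1

A → match
B → no match
C → no match
D → no match — must start with `b`
E → no match
Total matched: 1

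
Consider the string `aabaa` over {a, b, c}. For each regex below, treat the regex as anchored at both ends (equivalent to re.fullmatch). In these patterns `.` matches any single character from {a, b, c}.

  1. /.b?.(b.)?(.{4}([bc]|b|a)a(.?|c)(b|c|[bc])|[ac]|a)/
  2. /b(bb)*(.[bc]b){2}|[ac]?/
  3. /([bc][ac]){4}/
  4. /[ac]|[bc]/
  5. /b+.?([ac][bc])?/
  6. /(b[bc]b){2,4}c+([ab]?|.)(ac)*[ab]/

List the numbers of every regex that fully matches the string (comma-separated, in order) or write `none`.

1

1 → match
2 → no match
3 → no match
4 → no match
5 → no match — must start with `b`
6 → no match — must start with `b`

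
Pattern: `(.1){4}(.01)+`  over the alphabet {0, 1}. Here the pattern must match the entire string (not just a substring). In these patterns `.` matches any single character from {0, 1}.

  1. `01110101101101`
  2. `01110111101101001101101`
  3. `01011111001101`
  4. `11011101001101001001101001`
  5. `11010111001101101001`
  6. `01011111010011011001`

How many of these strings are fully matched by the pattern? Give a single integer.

5

1 → match
2 → match
3 → match
4 → match
5 → match
6 → no match
Total matched: 5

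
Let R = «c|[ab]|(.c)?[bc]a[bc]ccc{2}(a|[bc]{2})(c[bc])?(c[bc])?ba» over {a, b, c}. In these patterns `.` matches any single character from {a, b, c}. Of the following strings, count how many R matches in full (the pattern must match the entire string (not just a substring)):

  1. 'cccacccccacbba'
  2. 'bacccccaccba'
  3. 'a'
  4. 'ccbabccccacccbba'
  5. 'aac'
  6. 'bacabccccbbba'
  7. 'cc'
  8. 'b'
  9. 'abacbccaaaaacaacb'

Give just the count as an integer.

5

1 → match
2 → match
3 → match
4 → match
5 → no match
6 → no match
7 → no match
8 → match
9 → no match
Total matched: 5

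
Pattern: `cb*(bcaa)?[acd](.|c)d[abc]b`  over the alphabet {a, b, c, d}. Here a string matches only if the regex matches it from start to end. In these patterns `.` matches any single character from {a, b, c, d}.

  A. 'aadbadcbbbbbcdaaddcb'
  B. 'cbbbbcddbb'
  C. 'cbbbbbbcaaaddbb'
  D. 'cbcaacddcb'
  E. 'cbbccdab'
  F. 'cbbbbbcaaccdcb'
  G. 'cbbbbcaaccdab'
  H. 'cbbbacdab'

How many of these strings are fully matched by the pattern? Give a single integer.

A → no match — must start with 'c'
B → match
C → match
D → match
E → match
F → match
G → match
H → match
Total matched: 7

7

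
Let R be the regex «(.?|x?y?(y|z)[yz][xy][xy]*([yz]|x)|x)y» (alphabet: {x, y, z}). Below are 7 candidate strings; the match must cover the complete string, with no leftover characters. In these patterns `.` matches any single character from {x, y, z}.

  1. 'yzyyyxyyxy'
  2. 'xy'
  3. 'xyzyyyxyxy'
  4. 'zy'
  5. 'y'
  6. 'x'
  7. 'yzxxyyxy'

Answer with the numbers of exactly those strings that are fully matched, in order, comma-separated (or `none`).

1 → match
2 → match
3 → match
4 → match
5 → match
6 → no match — must end with 'y'
7 → match

1, 2, 3, 4, 5, 7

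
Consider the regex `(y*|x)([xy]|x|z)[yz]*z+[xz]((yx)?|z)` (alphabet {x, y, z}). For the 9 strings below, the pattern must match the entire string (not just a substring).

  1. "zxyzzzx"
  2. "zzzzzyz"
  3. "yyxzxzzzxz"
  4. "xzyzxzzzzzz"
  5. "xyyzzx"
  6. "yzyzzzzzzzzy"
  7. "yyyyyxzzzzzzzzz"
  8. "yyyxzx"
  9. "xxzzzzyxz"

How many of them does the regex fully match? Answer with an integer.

3

1. "zxyzzzx" → no match
2. "zzzzzyz" → no match
3. "yyxzxzzzxz" → no match
4. "xzyzxzzzzzz" → no match
5. "xyyzzx" → match
6. "yzyzzzzzzzzy" → no match
7 → match
8. "yyyxzx" → match
9. "xxzzzzyxz" → no match
Total matched: 3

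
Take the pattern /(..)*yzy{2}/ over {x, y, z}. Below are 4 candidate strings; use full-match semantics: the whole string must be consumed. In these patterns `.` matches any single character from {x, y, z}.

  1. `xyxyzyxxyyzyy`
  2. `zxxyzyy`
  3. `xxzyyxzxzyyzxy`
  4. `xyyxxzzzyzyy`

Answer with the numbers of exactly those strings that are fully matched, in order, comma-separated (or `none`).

1 → no match
2. `zxxyzyy` → no match
3 → no match
4. `xyyxxzzzyzyy` → match

4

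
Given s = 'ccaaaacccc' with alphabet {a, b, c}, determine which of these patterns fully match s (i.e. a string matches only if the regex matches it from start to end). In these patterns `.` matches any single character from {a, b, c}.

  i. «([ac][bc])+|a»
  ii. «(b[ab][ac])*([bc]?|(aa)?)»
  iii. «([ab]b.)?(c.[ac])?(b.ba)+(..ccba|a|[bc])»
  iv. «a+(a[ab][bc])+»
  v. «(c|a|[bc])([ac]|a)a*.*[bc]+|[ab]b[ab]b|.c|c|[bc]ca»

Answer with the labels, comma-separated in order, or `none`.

i → no match
ii → no match
iii → no match
iv → no match — must start with 'a'
v → match

v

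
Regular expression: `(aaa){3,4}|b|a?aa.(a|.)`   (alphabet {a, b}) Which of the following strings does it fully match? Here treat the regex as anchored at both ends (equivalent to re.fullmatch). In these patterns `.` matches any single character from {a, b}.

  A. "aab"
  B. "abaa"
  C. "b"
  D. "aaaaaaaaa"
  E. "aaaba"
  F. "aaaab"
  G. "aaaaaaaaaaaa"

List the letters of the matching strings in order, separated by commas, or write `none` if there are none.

A → no match
B → no match
C → match
D → match
E → match
F → match
G → match

C, D, E, F, G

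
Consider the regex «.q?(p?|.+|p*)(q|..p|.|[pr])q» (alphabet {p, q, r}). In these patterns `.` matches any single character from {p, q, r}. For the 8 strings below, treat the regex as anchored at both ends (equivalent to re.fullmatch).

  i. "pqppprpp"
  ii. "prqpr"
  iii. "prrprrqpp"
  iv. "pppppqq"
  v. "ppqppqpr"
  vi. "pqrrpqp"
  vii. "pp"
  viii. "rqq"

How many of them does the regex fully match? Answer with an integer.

i → no match — must end with "q"
ii → no match — must end with "q"
iii → no match — must end with "q"
iv → match
v → no match — must end with "q"
vi → no match — must end with "q"
vii → no match — must end with "q"
viii → match
Total matched: 2

2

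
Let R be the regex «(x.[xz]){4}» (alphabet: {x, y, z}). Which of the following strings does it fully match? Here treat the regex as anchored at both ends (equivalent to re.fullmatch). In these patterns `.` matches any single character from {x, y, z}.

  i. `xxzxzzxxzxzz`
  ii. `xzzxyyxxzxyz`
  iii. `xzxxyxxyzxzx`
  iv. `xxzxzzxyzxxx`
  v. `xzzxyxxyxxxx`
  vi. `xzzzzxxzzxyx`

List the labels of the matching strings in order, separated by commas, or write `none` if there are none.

i, iii, iv, v

i → match
ii → no match
iii → match
iv → match
v → match
vi → no match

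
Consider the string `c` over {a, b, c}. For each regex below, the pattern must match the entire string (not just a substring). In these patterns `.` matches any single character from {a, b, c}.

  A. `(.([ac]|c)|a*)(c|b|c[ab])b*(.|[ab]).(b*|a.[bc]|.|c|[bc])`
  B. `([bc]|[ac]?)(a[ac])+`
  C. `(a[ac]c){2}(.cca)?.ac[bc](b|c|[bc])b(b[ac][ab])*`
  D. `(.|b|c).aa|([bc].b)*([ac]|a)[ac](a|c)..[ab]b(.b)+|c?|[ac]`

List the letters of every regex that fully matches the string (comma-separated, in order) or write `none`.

A → no match
B → no match
C → no match — must start with `a`
D → match

D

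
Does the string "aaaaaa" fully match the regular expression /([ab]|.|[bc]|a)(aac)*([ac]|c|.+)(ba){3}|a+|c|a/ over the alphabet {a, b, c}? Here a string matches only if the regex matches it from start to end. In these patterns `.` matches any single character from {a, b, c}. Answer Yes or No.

Yes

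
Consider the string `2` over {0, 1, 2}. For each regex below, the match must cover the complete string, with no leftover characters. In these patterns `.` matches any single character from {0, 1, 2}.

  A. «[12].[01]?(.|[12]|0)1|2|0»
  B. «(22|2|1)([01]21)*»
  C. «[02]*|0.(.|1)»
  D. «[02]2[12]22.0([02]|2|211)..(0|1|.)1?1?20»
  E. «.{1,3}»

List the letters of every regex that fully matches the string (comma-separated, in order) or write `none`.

A → match
B → match
C → match
D → no match — must end with `20`
E → match

A, B, C, E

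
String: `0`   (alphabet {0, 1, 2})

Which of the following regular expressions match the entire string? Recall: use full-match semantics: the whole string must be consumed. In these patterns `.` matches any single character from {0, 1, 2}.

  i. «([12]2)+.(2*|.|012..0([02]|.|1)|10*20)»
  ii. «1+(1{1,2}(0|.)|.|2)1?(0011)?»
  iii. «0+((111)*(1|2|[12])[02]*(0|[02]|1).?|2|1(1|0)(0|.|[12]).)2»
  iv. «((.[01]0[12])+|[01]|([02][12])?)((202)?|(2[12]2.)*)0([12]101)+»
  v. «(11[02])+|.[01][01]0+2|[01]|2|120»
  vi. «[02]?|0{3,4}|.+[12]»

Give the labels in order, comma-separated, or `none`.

v, vi

i → no match
ii → no match — must start with `1`
iii → no match — must end with `2`
iv → no match — must end with `101`
v → match
vi → match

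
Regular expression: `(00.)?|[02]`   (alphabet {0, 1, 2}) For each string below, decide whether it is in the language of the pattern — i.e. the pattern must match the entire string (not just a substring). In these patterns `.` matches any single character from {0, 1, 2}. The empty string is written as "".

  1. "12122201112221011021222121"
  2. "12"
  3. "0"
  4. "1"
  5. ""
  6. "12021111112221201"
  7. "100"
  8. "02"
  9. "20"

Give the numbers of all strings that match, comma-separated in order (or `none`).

1 → no match
2 → no match
3 → match
4 → no match
5 → match
6 → no match
7 → no match
8 → no match
9 → no match

3, 5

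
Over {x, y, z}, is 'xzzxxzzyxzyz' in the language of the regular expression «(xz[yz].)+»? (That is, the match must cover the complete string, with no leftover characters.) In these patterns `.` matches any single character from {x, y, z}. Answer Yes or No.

Yes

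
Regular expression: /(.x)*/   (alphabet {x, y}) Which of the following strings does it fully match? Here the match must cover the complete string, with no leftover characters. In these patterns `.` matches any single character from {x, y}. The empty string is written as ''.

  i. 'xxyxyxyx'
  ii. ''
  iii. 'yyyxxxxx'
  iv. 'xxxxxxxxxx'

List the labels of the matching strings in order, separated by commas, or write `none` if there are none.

i → match
ii → match
iii → no match
iv → match

i, ii, iv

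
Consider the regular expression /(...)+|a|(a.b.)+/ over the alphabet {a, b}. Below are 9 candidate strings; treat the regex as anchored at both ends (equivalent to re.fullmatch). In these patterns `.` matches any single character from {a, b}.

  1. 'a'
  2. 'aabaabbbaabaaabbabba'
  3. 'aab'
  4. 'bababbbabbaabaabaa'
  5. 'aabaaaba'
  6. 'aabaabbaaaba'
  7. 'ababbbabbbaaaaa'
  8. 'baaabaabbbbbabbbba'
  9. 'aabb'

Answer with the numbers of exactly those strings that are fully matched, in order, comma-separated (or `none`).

1, 2, 3, 4, 5, 6, 7, 8, 9

1 → match
2 → match
3 → match
4 → match
5 → match
6 → match
7 → match
8 → match
9 → match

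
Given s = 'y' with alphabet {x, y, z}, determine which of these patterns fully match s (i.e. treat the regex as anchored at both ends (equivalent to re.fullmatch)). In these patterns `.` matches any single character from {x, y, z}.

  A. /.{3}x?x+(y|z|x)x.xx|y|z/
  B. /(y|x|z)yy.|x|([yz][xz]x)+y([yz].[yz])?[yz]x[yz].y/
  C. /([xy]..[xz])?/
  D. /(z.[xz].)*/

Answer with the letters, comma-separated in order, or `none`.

A

A → match
B → no match
C → no match
D → no match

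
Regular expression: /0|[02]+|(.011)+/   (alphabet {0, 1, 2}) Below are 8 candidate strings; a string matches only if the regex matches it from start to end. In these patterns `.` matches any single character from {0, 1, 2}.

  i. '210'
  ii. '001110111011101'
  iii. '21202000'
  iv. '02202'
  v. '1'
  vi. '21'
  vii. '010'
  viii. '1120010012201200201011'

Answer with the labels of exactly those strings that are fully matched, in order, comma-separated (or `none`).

iv

i → no match
ii → no match
iii → no match
iv → match
v → no match
vi → no match
vii → no match
viii → no match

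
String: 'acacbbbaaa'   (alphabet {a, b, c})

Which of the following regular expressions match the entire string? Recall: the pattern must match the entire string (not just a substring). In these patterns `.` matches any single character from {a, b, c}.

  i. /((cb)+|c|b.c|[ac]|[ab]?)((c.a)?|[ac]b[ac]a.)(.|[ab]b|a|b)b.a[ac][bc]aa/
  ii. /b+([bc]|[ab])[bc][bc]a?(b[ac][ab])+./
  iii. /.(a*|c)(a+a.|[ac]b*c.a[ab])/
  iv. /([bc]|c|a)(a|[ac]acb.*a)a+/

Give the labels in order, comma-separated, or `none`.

iv

i → no match
ii → no match — must start with 'b'
iii → no match
iv → match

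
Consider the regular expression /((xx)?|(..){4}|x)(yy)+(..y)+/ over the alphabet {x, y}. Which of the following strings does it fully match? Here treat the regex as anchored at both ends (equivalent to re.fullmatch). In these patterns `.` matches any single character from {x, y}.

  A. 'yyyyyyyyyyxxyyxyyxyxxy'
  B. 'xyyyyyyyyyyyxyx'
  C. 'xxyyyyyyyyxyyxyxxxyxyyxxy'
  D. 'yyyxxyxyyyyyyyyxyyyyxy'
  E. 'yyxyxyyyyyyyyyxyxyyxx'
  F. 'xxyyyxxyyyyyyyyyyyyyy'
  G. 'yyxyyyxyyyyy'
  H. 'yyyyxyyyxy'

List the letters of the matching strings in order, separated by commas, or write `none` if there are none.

A, F, H

A → match
B → no match — must end with 'y'
C → no match
D → no match
E → no match — must end with 'y'
F → match
G → no match
H → match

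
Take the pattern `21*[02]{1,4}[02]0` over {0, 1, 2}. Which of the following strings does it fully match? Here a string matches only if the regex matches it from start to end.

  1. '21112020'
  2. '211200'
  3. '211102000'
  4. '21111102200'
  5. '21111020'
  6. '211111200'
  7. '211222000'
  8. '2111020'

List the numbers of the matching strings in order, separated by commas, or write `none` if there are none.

1, 2, 3, 4, 5, 6, 7, 8

1 → match
2 → match
3 → match
4 → match
5 → match
6 → match
7 → match
8 → match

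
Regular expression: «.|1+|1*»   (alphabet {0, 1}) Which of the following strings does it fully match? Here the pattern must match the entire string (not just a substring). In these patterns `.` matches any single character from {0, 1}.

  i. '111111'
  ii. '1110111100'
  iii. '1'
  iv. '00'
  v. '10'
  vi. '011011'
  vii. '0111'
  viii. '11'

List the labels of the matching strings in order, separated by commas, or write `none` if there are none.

i. '111111' → match
ii. '1110111100' → no match
iii. '1' → match
iv. '00' → no match
v. '10' → no match
vi. '011011' → no match
vii. '0111' → no match
viii. '11' → match

i, iii, viii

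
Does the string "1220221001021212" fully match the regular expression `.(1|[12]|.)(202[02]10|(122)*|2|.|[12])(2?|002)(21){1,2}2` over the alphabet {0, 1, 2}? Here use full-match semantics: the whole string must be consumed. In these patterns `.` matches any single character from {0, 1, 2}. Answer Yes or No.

No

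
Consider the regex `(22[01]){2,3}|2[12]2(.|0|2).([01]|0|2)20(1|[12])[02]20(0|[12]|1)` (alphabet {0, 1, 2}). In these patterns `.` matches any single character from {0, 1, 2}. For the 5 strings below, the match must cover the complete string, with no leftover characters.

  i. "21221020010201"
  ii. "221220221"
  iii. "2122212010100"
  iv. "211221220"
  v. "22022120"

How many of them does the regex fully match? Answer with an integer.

1

i → no match
ii. "221220221" → match
iii → no match
iv. "211221220" → no match
v. "22022120" → no match
Total matched: 1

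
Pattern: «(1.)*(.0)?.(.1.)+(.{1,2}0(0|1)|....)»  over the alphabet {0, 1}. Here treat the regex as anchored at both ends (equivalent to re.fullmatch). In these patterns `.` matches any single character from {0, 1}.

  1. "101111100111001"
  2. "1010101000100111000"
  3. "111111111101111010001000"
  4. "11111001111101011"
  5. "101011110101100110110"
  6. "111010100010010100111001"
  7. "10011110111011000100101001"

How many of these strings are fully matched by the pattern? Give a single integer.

4

1 → match
2 → match
3 → no match
4 → match
5 → match
6 → no match
7 → no match
Total matched: 4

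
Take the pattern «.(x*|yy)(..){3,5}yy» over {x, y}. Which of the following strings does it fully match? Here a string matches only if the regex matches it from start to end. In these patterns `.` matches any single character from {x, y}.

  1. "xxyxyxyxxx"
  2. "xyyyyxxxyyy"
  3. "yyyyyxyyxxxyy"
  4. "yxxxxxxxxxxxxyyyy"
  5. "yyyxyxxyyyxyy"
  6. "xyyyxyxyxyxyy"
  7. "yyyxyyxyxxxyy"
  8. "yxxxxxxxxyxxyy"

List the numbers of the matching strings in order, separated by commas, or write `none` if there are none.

1 → no match — must end with "yy"
2 → match
3 → match
4 → match
5 → match
6 → match
7 → match
8 → match

2, 3, 4, 5, 6, 7, 8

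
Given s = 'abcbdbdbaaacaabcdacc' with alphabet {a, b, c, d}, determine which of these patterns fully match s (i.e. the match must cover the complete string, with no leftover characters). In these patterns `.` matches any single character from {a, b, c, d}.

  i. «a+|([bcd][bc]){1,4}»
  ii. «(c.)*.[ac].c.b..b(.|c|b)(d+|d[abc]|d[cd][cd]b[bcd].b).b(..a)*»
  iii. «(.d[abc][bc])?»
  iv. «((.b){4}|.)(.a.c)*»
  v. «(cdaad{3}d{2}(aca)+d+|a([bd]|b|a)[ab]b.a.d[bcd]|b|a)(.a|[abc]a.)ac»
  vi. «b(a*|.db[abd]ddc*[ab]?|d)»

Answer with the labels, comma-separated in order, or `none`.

i → no match
ii → no match
iii → no match
iv → match
v → no match — must end with 'ac'
vi → no match — must start with 'b'

iv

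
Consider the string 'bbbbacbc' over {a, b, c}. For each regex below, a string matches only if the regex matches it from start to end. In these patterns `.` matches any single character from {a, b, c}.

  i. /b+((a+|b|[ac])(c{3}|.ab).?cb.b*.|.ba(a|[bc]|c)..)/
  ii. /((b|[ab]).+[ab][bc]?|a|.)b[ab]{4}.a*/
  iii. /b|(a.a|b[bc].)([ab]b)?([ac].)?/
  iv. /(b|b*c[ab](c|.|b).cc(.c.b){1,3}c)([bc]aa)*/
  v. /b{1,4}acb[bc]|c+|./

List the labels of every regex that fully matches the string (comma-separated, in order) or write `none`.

i, v

i → match
ii → no match
iii → no match
iv → no match
v → match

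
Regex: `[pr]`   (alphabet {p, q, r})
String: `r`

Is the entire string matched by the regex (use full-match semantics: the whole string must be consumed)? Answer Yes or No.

Yes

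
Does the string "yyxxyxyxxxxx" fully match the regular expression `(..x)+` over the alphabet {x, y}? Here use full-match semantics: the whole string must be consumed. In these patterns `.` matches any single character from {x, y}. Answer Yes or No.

Yes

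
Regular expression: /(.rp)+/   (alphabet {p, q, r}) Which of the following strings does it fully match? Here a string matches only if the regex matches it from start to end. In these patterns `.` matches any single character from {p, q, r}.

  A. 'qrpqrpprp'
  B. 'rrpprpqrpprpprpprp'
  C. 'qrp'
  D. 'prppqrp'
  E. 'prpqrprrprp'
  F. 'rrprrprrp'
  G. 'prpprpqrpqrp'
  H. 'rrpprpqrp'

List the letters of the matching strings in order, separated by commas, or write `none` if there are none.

A, B, C, F, G, H

A. 'qrpqrpprp' → match
B → match
C. 'qrp' → match
D. 'prppqrp' → no match
E. 'prpqrprrprp' → no match
F. 'rrprrprrp' → match
G. 'prpprpqrpqrp' → match
H. 'rrpprpqrp' → match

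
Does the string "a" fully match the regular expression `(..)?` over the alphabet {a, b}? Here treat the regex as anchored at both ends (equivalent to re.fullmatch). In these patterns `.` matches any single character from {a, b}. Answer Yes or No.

No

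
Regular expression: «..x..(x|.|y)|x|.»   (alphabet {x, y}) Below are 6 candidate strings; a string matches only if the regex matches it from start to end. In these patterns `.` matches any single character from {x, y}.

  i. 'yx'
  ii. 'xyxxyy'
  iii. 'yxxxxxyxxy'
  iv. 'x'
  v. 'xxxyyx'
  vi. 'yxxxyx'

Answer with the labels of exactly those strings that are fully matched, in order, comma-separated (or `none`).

i → no match
ii → match
iii → no match
iv → match
v → match
vi → match

ii, iv, v, vi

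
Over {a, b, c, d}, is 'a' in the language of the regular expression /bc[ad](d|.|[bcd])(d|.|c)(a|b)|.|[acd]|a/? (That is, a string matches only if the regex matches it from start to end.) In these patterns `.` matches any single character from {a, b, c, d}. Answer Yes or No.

Yes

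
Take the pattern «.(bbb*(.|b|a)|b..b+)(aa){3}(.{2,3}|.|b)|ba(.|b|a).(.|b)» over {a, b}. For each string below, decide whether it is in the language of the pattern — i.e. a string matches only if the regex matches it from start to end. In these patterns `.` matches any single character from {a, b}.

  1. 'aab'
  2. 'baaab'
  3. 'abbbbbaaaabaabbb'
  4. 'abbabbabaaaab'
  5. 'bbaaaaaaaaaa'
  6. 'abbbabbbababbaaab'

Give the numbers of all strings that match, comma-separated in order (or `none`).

2

1 → no match
2 → match
3 → no match
4 → no match
5 → no match
6 → no match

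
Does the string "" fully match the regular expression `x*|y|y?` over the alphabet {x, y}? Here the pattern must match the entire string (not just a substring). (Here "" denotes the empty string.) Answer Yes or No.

Yes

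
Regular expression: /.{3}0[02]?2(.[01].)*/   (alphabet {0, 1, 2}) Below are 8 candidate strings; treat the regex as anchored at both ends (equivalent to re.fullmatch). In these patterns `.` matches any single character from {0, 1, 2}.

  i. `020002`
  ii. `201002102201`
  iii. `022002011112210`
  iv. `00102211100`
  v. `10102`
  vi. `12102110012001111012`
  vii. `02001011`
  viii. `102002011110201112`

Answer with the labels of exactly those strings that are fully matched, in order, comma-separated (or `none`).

i → match
ii → match
iii → match
iv → match
v → match
vi → match
vii → no match
viii → match

i, ii, iii, iv, v, vi, viii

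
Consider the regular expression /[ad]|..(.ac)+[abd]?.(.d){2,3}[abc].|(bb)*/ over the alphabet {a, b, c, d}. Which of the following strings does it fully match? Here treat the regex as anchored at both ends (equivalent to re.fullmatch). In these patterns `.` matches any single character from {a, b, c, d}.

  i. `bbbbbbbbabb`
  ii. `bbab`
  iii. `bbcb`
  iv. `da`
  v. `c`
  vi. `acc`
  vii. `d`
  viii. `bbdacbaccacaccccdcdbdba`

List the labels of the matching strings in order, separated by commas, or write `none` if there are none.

vii

i → no match
ii → no match
iii → no match
iv → no match
v → no match
vi → no match
vii → match
viii → no match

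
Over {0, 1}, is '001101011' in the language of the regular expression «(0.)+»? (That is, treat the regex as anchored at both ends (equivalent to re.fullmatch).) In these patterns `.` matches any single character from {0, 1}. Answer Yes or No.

No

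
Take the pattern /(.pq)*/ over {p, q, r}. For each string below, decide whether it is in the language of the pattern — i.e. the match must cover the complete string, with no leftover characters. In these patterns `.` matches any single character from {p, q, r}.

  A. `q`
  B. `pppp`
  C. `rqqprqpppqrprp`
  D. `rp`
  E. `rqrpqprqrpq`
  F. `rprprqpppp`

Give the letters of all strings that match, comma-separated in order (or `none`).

none

A → no match
B → no match
C → no match
D → no match
E → no match
F → no match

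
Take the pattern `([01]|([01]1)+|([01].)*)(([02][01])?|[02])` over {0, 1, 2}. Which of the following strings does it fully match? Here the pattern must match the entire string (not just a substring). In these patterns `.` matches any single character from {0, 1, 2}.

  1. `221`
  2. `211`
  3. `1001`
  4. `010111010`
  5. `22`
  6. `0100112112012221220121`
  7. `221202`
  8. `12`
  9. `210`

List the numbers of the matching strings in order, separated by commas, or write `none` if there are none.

1 → no match
2 → no match
3 → match
4 → match
5 → no match
6 → no match
7 → no match
8 → match
9 → no match

3, 4, 8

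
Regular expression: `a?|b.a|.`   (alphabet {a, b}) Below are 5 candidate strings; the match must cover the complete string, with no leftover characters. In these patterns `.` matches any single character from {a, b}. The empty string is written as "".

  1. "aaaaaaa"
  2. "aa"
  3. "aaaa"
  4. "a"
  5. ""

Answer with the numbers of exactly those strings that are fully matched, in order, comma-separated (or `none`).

4, 5

1 → no match
2 → no match
3 → no match
4 → match
5 → match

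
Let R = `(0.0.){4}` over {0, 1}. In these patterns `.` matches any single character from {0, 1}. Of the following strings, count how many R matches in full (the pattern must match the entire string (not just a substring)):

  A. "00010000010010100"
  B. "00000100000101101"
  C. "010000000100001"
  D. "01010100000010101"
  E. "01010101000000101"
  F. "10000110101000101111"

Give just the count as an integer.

0

A → no match
B → no match
C → no match
D → no match
E → no match
F → no match — must start with "0"
Total matched: 0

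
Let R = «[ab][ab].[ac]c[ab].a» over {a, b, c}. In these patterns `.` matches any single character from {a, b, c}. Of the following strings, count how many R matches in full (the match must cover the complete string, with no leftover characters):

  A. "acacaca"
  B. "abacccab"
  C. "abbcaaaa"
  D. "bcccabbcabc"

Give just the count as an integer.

A. "acacaca" → no match
B. "abacccab" → no match — must end with "a"
C. "abbcaaaa" → no match
D. "bcccabbcabc" → no match — must end with "a"
Total matched: 0

0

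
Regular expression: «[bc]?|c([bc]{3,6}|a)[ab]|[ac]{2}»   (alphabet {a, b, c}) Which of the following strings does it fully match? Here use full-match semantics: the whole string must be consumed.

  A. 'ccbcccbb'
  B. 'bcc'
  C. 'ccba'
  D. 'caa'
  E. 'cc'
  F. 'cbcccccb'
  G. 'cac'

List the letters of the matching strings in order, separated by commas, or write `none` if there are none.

A, D, E, F

A → match
B → no match
C → no match
D → match
E → match
F → match
G → no match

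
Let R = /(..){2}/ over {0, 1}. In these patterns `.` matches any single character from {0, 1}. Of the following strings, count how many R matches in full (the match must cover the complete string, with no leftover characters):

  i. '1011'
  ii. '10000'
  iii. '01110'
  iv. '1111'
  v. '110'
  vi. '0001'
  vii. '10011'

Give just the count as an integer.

3

i. '1011' → match
ii. '10000' → no match
iii. '01110' → no match
iv. '1111' → match
v. '110' → no match
vi. '0001' → match
vii. '10011' → no match
Total matched: 3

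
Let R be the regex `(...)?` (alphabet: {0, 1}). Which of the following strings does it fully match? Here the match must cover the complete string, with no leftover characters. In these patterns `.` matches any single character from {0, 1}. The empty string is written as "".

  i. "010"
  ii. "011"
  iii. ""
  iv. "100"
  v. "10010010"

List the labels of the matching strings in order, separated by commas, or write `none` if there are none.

i → match
ii → match
iii → match
iv → match
v → no match

i, ii, iii, iv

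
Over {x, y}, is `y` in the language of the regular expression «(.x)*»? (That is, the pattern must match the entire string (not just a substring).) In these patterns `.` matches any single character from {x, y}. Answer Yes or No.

No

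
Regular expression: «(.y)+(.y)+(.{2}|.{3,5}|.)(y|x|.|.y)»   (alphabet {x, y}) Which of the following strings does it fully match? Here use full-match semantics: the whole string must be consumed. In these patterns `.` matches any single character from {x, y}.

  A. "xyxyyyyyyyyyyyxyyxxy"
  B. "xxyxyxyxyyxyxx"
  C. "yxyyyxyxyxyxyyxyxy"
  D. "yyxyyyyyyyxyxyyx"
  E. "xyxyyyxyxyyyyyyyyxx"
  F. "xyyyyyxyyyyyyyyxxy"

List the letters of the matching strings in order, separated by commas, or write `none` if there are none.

A, D, E, F

A → match
B → no match
C → no match
D → match
E → match
F → match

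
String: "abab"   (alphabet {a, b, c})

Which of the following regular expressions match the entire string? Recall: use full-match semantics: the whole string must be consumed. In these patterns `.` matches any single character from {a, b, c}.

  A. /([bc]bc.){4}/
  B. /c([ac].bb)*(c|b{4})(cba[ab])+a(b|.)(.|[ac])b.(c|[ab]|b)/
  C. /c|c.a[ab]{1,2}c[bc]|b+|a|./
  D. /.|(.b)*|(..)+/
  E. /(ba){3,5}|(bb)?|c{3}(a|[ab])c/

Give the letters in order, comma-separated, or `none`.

D

A → no match
B → no match — must start with "c"
C → no match
D → match
E → no match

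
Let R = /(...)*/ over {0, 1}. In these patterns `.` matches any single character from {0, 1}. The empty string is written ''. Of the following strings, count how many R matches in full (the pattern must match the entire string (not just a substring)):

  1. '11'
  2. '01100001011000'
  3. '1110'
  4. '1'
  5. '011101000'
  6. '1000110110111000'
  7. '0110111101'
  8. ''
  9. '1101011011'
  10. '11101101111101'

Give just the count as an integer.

2

1 → no match
2 → no match
3 → no match
4 → no match
5 → match
6 → no match
7 → no match
8 → match
9 → no match
10 → no match
Total matched: 2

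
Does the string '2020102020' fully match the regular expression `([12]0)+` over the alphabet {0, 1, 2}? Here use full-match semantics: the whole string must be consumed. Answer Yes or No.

Yes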